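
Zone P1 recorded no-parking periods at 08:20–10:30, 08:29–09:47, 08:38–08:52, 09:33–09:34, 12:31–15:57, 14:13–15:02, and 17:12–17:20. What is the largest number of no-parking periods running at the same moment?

3

At 08:38, 3 of the intervals are simultaneously active.
No point has more.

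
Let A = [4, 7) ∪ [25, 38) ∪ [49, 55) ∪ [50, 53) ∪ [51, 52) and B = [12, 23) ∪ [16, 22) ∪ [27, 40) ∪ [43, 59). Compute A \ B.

First set merges to [4, 7), [25, 38), [49, 55).
Second set merges to [12, 23), [27, 40), [43, 59).
[4, 7): nothing removed.
[25, 38) \ B = [25, 27).
[49, 55): entirely removed.

[4, 7) ∪ [25, 27)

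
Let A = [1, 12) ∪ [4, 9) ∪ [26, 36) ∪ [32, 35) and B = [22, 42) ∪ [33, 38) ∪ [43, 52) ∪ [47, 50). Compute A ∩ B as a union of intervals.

[26, 36)

First set merges to [1, 12), [26, 36).
Second set merges to [22, 42), [43, 52).
[1, 12) falls entirely outside B.
[26, 36) overlaps B on [26, 36).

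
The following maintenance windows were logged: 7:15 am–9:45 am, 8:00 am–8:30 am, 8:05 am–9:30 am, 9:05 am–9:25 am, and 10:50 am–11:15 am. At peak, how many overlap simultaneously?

At 8:05 am, 3 of the intervals are simultaneously active.
No point has more.

3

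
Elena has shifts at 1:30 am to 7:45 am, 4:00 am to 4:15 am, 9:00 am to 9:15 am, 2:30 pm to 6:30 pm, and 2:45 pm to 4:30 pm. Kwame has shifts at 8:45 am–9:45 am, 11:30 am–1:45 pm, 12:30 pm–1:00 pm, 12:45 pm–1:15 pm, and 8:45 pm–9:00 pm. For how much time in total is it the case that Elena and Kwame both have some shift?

15 min

A, merged: 1:30 am–7:45 am, 9:00 am–9:15 am, 2:30 pm–6:30 pm.
B, merged: 8:45 am–9:45 am, 11:30 am–1:45 pm, 8:45 pm–9:00 pm.
A ∩ B = 9:00 am–9:15 am.
Total: 15 min.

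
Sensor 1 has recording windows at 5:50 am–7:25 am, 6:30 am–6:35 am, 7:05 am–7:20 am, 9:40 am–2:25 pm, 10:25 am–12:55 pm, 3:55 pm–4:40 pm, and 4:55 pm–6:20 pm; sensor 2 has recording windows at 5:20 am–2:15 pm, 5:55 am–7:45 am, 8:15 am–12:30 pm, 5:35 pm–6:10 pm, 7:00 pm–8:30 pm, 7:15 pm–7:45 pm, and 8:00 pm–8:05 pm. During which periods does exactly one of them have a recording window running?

Merge the first list: 5:50 am-7:25 am, 9:40 am-2:25 pm, 3:55 pm-4:40 pm, 4:55 pm-6:20 pm.
Merge the second list: 5:20 am-2:15 pm, 5:35 pm-6:10 pm, 7:00 pm-8:30 pm.
A \ B = 2:15 pm-2:25 pm, 3:55 pm-4:40 pm, 4:55 pm-5:35 pm, 6:10 pm-6:20 pm.
B \ A = 5:20 am-5:50 am, 7:25 am-9:40 am, 7:00 pm-8:30 pm.
Union of the two gives the symmetric difference.

5:20 am-5:50 am, 7:25 am-9:40 am, 2:15 pm-2:25 pm, 3:55 pm-4:40 pm, 4:55 pm-5:35 pm, 6:10 pm-6:20 pm, 7:00 pm-8:30 pm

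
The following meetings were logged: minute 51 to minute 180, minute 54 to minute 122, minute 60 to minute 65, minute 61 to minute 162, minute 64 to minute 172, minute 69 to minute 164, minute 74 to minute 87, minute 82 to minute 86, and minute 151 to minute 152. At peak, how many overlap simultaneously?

7

Walk the sorted start/end points keeping a running depth.
The depth first hits 7 at minute 82.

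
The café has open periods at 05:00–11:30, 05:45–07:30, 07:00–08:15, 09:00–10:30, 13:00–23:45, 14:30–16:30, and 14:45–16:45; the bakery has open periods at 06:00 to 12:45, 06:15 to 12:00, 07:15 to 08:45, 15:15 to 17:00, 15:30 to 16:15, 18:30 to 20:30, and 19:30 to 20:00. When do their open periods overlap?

06:00–11:30, 15:15–17:00, 18:30–20:30

Merge the first list: 05:00–11:30, 13:00–23:45.
Merge the second list: 06:00–12:45, 15:15–17:00, 18:30–20:30.
05:00–11:30 ∩ B → 06:00–11:30.
13:00–23:45 ∩ B → 15:15–17:00, 18:30–20:30.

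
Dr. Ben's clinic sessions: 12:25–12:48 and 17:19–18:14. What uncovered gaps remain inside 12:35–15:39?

12:48-15:39

The merged coverage is 12:25-12:48, 17:19-18:14.
Gaps within 12:35-15:39: 12:48-15:39.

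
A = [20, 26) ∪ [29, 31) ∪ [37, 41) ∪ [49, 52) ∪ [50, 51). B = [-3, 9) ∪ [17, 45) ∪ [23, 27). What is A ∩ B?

First set merges to [20, 26), [29, 31), [37, 41), [49, 52).
Second set merges to [-3, 9), [17, 45).
[20, 26) meets the second set on [20, 26).
[29, 31) meets the second set on [29, 31).
[37, 41) meets the second set on [37, 41).
[49, 52): no overlap with the second set.

[20, 26) ∪ [29, 31) ∪ [37, 41)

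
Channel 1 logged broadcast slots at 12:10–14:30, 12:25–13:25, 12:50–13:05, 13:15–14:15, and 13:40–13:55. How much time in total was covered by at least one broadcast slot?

Merged: 12:10–14:30.
Length: 2 h 20 min.

2 h 20 min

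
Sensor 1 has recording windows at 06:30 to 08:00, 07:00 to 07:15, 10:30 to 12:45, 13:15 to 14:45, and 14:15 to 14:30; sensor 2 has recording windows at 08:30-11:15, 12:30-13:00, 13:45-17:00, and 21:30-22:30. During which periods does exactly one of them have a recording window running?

Merge the first list: 06:30–08:00, 10:30–12:45, 13:15–14:45.
A \ B = 06:30–08:00, 11:15–12:30, 13:15–13:45.
B \ A = 08:30–10:30, 12:45–13:00, 14:45–17:00, 21:30–22:30.
Union of the two gives the symmetric difference.

06:30–08:00, 08:30–10:30, 11:15–12:30, 12:45–13:00, 13:15–13:45, 14:45–17:00, 21:30–22:30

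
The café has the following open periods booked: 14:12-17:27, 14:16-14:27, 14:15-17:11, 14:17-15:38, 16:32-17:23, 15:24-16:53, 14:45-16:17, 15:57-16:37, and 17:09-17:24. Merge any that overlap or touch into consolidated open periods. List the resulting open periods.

14:12–17:27

Sort by start: 14:12–17:27, 14:15–17:11, 14:16–14:27, 14:17–15:38, 14:45–16:17, 15:24–16:53, 15:57–16:37, 16:32–17:23, 17:09–17:24.
14:15–17:11 overlaps/touches 14:12–17:27 → extend to 14:12–17:27.
14:16–14:27 overlaps/touches 14:12–17:27 → extend to 14:12–17:27.
14:17–15:38 overlaps/touches 14:12–17:27 → extend to 14:12–17:27.
14:45–16:17 overlaps/touches 14:12–17:27 → extend to 14:12–17:27.
15:24–16:53 overlaps/touches 14:12–17:27 → extend to 14:12–17:27.
15:57–16:37 overlaps/touches 14:12–17:27 → extend to 14:12–17:27.
16:32–17:23 overlaps/touches 14:12–17:27 → extend to 14:12–17:27.
17:09–17:24 overlaps/touches 14:12–17:27 → extend to 14:12–17:27.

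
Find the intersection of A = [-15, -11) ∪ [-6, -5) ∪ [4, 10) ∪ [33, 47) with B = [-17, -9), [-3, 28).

[-15, -11) ∪ [4, 10)

[-15, -11) ∩ B → [-15, -11).
[-6, -5) meets no B interval.
[4, 10) ∩ B → [4, 10).
[33, 47) meets no B interval.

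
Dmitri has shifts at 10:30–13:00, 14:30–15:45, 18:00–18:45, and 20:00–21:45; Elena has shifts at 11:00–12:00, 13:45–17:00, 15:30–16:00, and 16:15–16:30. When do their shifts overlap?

Merge the second list: 11:00–12:00, 13:45–17:00.
10:30–13:00 meets the second set on 11:00–12:00.
14:30–15:45 meets the second set on 14:30–15:45.
18:00–18:45: no overlap with the second set.
20:00–21:45: no overlap with the second set.

11:00–12:00, 14:30–15:45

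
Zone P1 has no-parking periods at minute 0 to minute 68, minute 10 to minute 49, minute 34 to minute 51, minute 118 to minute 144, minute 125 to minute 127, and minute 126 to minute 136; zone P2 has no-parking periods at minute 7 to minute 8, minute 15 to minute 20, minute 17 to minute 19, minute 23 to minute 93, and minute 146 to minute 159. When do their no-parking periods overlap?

minute 7 to minute 8, minute 15 to minute 20, minute 23 to minute 68

First set merges to minute 0 to minute 68, minute 118 to minute 144.
Second set merges to minute 7 to minute 8, minute 15 to minute 20, minute 23 to minute 93, minute 146 to minute 159.
minute 0 to minute 68 meets the second set on minute 7 to minute 8, minute 15 to minute 20, minute 23 to minute 68.
minute 118 to minute 144: no overlap with the second set.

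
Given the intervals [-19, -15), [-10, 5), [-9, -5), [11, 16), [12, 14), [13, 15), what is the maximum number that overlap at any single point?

3

At 13, 3 of the intervals are simultaneously active.
No point has more.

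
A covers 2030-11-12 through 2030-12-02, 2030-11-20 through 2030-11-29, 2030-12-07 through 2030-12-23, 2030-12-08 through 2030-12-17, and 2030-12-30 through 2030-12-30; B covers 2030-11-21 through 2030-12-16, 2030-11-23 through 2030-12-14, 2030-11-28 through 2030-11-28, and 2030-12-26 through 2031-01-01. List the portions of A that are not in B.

A, merged: 2030-11-12 through 2030-12-02, 2030-12-07 through 2030-12-23, 2030-12-30 through 2030-12-30.
B, merged: 2030-11-21 through 2030-12-16, 2030-12-26 through 2031-01-01.
2030-11-12 through 2030-12-02 \ B = 2030-11-12 through 2030-11-20.
2030-12-07 through 2030-12-23 \ B = 2030-12-17 through 2030-12-23.
2030-12-30 through 2030-12-30: entirely removed.

2030-11-12 through 2030-11-20, 2030-12-17 through 2030-12-23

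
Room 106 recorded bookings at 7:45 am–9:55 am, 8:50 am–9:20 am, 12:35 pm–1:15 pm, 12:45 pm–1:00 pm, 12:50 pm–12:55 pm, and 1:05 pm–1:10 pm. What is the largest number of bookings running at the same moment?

3

At 12:50 pm, 3 of the intervals are simultaneously active.
No point has more.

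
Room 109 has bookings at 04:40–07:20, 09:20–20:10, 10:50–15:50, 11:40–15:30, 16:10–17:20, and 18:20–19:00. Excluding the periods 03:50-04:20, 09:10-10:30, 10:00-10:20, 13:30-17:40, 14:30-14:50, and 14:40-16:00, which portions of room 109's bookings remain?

04:40–07:20, 10:30–13:30, 17:40–20:10

A, merged: 04:40–07:20, 09:20–20:10.
B, merged: 03:50–04:20, 09:10–10:30, 13:30–17:40.
04:40–07:20 is untouched.
09:20–20:10 with B removed leaves 10:30–13:30, 17:40–20:10.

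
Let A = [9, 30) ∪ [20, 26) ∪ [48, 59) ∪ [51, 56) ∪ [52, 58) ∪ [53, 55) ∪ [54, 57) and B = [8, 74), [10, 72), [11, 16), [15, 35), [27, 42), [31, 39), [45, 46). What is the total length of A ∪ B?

A, merged: [9, 30), [48, 59).
B, merged: [8, 74).
A ∪ B = [8, 74).
Total: 66.

66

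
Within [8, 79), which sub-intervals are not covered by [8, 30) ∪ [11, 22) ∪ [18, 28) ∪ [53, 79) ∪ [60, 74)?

[30, 53)

Covered (merged): [8, 30), [53, 79).
Uncovered inside [8, 79): [30, 53).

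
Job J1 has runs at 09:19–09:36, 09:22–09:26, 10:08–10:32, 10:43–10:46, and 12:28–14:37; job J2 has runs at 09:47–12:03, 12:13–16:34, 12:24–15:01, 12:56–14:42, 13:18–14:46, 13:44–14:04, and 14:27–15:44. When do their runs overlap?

10:08–10:32, 10:43–10:46, 12:28–14:37

A, merged: 09:19–09:36, 10:08–10:32, 10:43–10:46, 12:28–14:37.
B, merged: 09:47–12:03, 12:13–16:34.
09:19–09:36: no overlap with the second set.
10:08–10:32 meets the second set on 10:08–10:32.
10:43–10:46 meets the second set on 10:43–10:46.
12:28–14:37 meets the second set on 12:28–14:37.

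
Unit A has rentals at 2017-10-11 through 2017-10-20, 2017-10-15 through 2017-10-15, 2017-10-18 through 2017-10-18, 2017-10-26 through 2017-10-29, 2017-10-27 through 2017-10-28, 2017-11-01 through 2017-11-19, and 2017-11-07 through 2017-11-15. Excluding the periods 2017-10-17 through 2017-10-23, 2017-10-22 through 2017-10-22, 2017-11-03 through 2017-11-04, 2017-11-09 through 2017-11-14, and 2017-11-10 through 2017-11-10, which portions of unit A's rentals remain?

Merge the first list: 2017-10-11 through 2017-10-20, 2017-10-26 through 2017-10-29, 2017-11-01 through 2017-11-19.
Merge the second list: 2017-10-17 through 2017-10-23, 2017-11-03 through 2017-11-04, 2017-11-09 through 2017-11-14.
2017-10-11 through 2017-10-20 \ B = 2017-10-11 through 2017-10-16.
2017-10-26 through 2017-10-29: nothing removed.
2017-11-01 through 2017-11-19 \ B = 2017-11-01 through 2017-11-02, 2017-11-05 through 2017-11-08, 2017-11-15 through 2017-11-19.

2017-10-11 through 2017-10-16, 2017-10-26 through 2017-10-29, 2017-11-01 through 2017-11-02, 2017-11-05 through 2017-11-08, 2017-11-15 through 2017-11-19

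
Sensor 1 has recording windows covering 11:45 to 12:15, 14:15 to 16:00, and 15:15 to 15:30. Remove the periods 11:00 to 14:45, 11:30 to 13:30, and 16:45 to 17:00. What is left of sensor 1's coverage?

Merge the first list: 11:45–12:15, 14:15–16:00.
Merge the second list: 11:00–14:45, 16:45–17:00.
11:45–12:15: fully covered by B → removed.
14:15–16:00 minus B → 14:45–16:00.

14:45–16:00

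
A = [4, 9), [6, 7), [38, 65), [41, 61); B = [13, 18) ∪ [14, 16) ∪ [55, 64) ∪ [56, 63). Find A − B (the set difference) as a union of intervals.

[4, 9) ∪ [38, 55) ∪ [64, 65)

First set merges to [4, 9), [38, 65).
Second set merges to [13, 18), [55, 64).
[4, 9): no B overlap → unchanged.
[38, 65) minus B → [38, 55), [64, 65).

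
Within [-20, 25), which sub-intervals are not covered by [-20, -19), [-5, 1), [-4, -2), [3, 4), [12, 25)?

The merged coverage is [-20, -19), [-5, 1), [3, 4), [12, 25).
Gaps within [-20, 25): [-19, -5), [1, 3), [4, 12).

[-19, -5) ∪ [1, 3) ∪ [4, 12)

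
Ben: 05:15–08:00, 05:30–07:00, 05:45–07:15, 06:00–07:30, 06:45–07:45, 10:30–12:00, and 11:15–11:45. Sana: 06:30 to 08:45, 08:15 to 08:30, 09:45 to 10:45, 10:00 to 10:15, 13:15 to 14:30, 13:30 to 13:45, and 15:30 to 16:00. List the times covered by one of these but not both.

05:15–06:30, 08:00–08:45, 09:45–10:30, 10:45–12:00, 13:15–14:30, 15:30–16:00

First set merges to 05:15–08:00, 10:30–12:00.
Second set merges to 06:30–08:45, 09:45–10:45, 13:15–14:30, 15:30–16:00.
A \ B = 05:15–06:30, 10:45–12:00.
B \ A = 08:00–08:45, 09:45–10:30, 13:15–14:30, 15:30–16:00.
Union of the two gives the symmetric difference.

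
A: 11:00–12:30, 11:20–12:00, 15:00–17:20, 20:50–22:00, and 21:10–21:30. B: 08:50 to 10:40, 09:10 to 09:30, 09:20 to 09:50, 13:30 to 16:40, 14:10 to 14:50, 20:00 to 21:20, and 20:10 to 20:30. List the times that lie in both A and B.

15:00–16:40, 20:50–21:20

First set merges to 11:00–12:30, 15:00–17:20, 20:50–22:00.
Second set merges to 08:50–10:40, 13:30–16:40, 20:00–21:20.
11:00–12:30: no overlap with the second set.
15:00–17:20 meets the second set on 15:00–16:40.
20:50–22:00 meets the second set on 20:50–21:20.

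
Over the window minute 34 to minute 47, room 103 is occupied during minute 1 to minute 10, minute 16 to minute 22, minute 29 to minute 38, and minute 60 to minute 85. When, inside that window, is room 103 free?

minute 38 to minute 47

The merged coverage is minute 1 to minute 10, minute 16 to minute 22, minute 29 to minute 38, minute 60 to minute 85.
Complement within minute 34 to minute 47: minute 38 to minute 47.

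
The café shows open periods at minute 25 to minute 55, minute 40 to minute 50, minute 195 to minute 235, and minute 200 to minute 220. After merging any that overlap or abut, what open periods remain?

minute 40 to minute 50 overlaps/touches minute 25 to minute 55 → extend to minute 25 to minute 55.
minute 195 to minute 235 is disjoint → start new block.
minute 200 to minute 220 overlaps/touches minute 195 to minute 235 → extend to minute 195 to minute 235.

minute 25 to minute 55, minute 195 to minute 235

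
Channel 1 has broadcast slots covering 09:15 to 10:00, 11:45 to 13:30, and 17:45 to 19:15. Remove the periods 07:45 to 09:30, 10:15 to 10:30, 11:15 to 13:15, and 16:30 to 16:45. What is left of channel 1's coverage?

09:30–10:00, 13:15–13:30, 17:45–19:15

09:15–10:00 with B removed leaves 09:30–10:00.
11:45–13:30 with B removed leaves 13:15–13:30.
17:45–19:15 is untouched.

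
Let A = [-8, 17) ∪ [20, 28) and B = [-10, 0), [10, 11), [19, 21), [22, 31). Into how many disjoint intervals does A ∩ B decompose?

4

A ∩ B = [-8, 0), [10, 11), [20, 21), [22, 28).
That is 4 disjoint pieces.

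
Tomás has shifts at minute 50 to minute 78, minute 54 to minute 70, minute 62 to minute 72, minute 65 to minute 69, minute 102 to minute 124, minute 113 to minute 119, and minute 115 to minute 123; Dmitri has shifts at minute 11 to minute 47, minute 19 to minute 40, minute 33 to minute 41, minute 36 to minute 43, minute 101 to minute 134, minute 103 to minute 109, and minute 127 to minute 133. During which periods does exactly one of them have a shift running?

First set merges to minute 50 to minute 78, minute 102 to minute 124.
Second set merges to minute 11 to minute 47, minute 101 to minute 134.
A but not B: minute 50 to minute 78.
B but not A: minute 11 to minute 47, minute 101 to minute 102, minute 124 to minute 134.
Combining gives A △ B.

minute 11 to minute 47, minute 50 to minute 78, minute 101 to minute 102, minute 124 to minute 134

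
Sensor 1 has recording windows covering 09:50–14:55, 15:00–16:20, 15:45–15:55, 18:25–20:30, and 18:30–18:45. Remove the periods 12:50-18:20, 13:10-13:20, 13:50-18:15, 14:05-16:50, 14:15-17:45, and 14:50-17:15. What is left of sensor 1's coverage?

First set merges to 09:50–14:55, 15:00–16:20, 18:25–20:30.
Second set merges to 12:50–18:20.
09:50–14:55 \ B = 09:50–12:50.
15:00–16:20: entirely removed.
18:25–20:30: nothing removed.

09:50–12:50, 18:25–20:30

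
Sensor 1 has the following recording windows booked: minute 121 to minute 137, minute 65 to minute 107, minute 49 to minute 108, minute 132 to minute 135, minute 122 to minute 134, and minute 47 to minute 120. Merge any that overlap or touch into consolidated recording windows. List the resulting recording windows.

Sort by start: minute 47 to minute 120, minute 49 to minute 108, minute 65 to minute 107, minute 121 to minute 137, minute 122 to minute 134, minute 132 to minute 135.
minute 49 to minute 108 overlaps/touches minute 47 to minute 120 → extend to minute 47 to minute 120.
minute 65 to minute 107 overlaps/touches minute 47 to minute 120 → extend to minute 47 to minute 120.
minute 121 to minute 137 is disjoint → start new block.
minute 122 to minute 134 overlaps/touches minute 121 to minute 137 → extend to minute 121 to minute 137.
minute 132 to minute 135 overlaps/touches minute 121 to minute 137 → extend to minute 121 to minute 137.

minute 47 to minute 120, minute 121 to minute 137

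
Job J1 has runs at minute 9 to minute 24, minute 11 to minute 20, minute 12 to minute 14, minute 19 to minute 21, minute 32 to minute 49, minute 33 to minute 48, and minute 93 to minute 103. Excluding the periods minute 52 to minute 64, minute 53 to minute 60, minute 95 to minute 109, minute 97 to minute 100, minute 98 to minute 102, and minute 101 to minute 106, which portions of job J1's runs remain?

A, merged: minute 9 to minute 24, minute 32 to minute 49, minute 93 to minute 103.
B, merged: minute 52 to minute 64, minute 95 to minute 109.
minute 9 to minute 24 is untouched.
minute 32 to minute 49 is untouched.
minute 93 to minute 103 with B removed leaves minute 93 to minute 95.

minute 9 to minute 24, minute 32 to minute 49, minute 93 to minute 95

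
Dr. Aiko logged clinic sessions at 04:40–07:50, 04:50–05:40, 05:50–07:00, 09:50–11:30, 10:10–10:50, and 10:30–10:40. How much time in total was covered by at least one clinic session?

4 h 50 min

Merged: 04:40–07:50, 09:50–11:30.
Lengths: 3 h 10 min + 1 h 40 min = 4 h 50 min.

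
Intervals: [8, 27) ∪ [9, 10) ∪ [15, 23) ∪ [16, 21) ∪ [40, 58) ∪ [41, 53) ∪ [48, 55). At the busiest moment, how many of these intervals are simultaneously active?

3

Sweep endpoints in order; track running count of active intervals.
Peak of 3 reached at 16.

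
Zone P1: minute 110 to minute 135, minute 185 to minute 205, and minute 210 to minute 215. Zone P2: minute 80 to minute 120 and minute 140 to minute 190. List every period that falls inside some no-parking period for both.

minute 110 to minute 120, minute 185 to minute 190

minute 110 to minute 135 overlaps B on minute 110 to minute 120.
minute 185 to minute 205 overlaps B on minute 185 to minute 190.
minute 210 to minute 215 falls entirely outside B.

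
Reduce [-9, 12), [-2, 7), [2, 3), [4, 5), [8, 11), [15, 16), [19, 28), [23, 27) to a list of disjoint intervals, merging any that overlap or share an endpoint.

[-2, 7) overlaps/touches [-9, 12) → extend to [-9, 12).
[2, 3) overlaps/touches [-9, 12) → extend to [-9, 12).
[4, 5) overlaps/touches [-9, 12) → extend to [-9, 12).
[8, 11) overlaps/touches [-9, 12) → extend to [-9, 12).
[15, 16) is disjoint → start new block.
[19, 28) is disjoint → start new block.
[23, 27) overlaps/touches [19, 28) → extend to [19, 28).

[-9, 12) ∪ [15, 16) ∪ [19, 28)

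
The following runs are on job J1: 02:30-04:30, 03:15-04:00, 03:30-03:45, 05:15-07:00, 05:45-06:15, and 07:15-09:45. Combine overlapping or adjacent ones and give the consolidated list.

03:15–04:00 overlaps/touches 02:30–04:30 → extend to 02:30–04:30.
03:30–03:45 overlaps/touches 02:30–04:30 → extend to 02:30–04:30.
05:15–07:00 is disjoint → start new block.
05:45–06:15 overlaps/touches 05:15–07:00 → extend to 05:15–07:00.
07:15–09:45 is disjoint → start new block.

02:30–04:30, 05:15–07:00, 07:15–09:45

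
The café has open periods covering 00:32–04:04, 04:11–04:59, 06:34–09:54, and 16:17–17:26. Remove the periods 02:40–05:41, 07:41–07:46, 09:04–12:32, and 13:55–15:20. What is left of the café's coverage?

00:32–02:40, 06:34–07:41, 07:46–09:04, 16:17–17:26

00:32–04:04 with B removed leaves 00:32–02:40.
04:11–04:59 lies entirely inside B → drops out.
06:34–09:54 with B removed leaves 06:34–07:41, 07:46–09:04.
16:17–17:26 is untouched.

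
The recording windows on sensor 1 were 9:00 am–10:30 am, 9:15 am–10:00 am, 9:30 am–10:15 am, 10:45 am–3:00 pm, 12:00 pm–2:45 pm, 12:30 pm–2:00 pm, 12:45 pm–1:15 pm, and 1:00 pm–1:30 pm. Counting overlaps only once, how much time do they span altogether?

5 h 45 min

Merged: 9:00 am–10:30 am, 10:45 am–3:00 pm.
Lengths: 1 h 30 min + 4 h 15 min = 5 h 45 min.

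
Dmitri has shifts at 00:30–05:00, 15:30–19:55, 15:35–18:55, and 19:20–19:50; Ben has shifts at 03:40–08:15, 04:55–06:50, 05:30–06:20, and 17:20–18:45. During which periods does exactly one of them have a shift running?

First set merges to 00:30–05:00, 15:30–19:55.
Second set merges to 03:40–08:15, 17:20–18:45.
A but not B: 00:30–03:40, 15:30–17:20, 18:45–19:55.
B but not A: 05:00–08:15.
Combining gives A △ B.

00:30–03:40, 05:00–08:15, 15:30–17:20, 18:45–19:55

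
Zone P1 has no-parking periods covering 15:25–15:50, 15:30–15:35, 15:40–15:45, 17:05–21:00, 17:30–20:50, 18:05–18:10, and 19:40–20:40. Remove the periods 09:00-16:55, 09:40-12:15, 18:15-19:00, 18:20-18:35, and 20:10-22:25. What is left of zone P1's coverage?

First set merges to 15:25–15:50, 17:05–21:00.
Second set merges to 09:00–16:55, 18:15–19:00, 20:10–22:25.
15:25–15:50: fully covered by B → removed.
17:05–21:00 minus B → 17:05–18:15, 19:00–20:10.

17:05–18:15, 19:00–20:10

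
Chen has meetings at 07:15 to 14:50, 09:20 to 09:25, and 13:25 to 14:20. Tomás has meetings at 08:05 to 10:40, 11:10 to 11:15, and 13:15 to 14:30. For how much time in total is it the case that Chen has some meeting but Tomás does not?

3 h 40 min

Merge the first list: 07:15–14:50.
A \ B = 07:15–08:05, 10:40–11:10, 11:15–13:15, 14:30–14:50.
Total: 50 min + 30 min + 2 h + 20 min = 3 h 40 min.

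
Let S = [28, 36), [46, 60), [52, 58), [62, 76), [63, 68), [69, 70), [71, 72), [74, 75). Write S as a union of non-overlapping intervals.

[46, 60) is disjoint → start new block.
[52, 58) overlaps/touches [46, 60) → extend to [46, 60).
[62, 76) is disjoint → start new block.
[63, 68) overlaps/touches [62, 76) → extend to [62, 76).
[69, 70) overlaps/touches [62, 76) → extend to [62, 76).
[71, 72) overlaps/touches [62, 76) → extend to [62, 76).
[74, 75) overlaps/touches [62, 76) → extend to [62, 76).

[28, 36) ∪ [46, 60) ∪ [62, 76)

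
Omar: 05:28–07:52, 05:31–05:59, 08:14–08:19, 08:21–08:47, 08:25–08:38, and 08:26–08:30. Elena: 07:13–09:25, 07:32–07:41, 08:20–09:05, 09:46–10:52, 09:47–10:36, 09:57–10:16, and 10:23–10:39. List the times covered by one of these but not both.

A, merged: 05:28–07:52, 08:14–08:19, 08:21–08:47.
B, merged: 07:13–09:25, 09:46–10:52.
Only in the first: 05:28–07:13.
Only in the second: 07:52–08:14, 08:19–08:21, 08:47–09:25, 09:46–10:52.
Together these are the periods covered by exactly one.

05:28–07:13, 07:52–08:14, 08:19–08:21, 08:47–09:25, 09:46–10:52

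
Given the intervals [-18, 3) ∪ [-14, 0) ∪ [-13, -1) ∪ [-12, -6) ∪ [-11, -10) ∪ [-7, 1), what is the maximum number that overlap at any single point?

5

Walk the sorted start/end points keeping a running depth.
The depth first hits 5 at -11.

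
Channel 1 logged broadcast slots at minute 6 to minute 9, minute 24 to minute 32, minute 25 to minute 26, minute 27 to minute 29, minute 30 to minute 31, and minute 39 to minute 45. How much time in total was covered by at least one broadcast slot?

17 minutes

Merged: minute 6 to minute 9, minute 24 to minute 32, minute 39 to minute 45.
Lengths: 3 minutes + 8 minutes + 6 minutes = 17 minutes.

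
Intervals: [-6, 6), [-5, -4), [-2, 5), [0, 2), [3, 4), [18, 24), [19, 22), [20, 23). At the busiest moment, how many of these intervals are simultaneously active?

3

At 0, 3 of the intervals are simultaneously active.
No point has more.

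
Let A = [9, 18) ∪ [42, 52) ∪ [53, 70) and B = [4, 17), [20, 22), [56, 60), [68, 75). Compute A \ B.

[17, 18) ∪ [42, 52) ∪ [53, 56) ∪ [60, 68)

[9, 18) with B removed leaves [17, 18).
[42, 52) is untouched.
[53, 70) with B removed leaves [53, 56), [60, 68).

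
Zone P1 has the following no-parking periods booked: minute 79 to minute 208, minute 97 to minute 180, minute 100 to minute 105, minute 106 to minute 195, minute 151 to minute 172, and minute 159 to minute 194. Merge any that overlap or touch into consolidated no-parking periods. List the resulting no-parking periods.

minute 97 to minute 180 overlaps/touches minute 79 to minute 208 → extend to minute 79 to minute 208.
minute 100 to minute 105 overlaps/touches minute 79 to minute 208 → extend to minute 79 to minute 208.
minute 106 to minute 195 overlaps/touches minute 79 to minute 208 → extend to minute 79 to minute 208.
minute 151 to minute 172 overlaps/touches minute 79 to minute 208 → extend to minute 79 to minute 208.
minute 159 to minute 194 overlaps/touches minute 79 to minute 208 → extend to minute 79 to minute 208.

minute 79 to minute 208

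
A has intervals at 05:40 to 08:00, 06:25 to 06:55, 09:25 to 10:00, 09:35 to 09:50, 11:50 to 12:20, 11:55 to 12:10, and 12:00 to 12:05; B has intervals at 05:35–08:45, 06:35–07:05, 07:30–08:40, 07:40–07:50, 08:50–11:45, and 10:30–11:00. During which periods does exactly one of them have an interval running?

05:35–05:40, 08:00–08:45, 08:50–09:25, 10:00–11:45, 11:50–12:20

First set merges to 05:40–08:00, 09:25–10:00, 11:50–12:20.
Second set merges to 05:35–08:45, 08:50–11:45.
Only in the first: 11:50–12:20.
Only in the second: 05:35–05:40, 08:00–08:45, 08:50–09:25, 10:00–11:45.
Together these are the periods covered by exactly one.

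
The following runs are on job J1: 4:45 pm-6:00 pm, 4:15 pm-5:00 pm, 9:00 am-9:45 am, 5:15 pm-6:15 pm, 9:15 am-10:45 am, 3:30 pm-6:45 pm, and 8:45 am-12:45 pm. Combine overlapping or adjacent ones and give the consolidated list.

8:45 am-12:45 pm, 3:30 pm-6:45 pm

Sort by start: 8:45 am-12:45 pm, 9:00 am-9:45 am, 9:15 am-10:45 am, 3:30 pm-6:45 pm, 4:15 pm-5:00 pm, 4:45 pm-6:00 pm, 5:15 pm-6:15 pm.
9:00 am-9:45 am overlaps/touches 8:45 am-12:45 pm → extend to 8:45 am-12:45 pm.
9:15 am-10:45 am overlaps/touches 8:45 am-12:45 pm → extend to 8:45 am-12:45 pm.
3:30 pm-6:45 pm is disjoint → start new block.
4:15 pm-5:00 pm overlaps/touches 3:30 pm-6:45 pm → extend to 3:30 pm-6:45 pm.
4:45 pm-6:00 pm overlaps/touches 3:30 pm-6:45 pm → extend to 3:30 pm-6:45 pm.
5:15 pm-6:15 pm overlaps/touches 3:30 pm-6:45 pm → extend to 3:30 pm-6:45 pm.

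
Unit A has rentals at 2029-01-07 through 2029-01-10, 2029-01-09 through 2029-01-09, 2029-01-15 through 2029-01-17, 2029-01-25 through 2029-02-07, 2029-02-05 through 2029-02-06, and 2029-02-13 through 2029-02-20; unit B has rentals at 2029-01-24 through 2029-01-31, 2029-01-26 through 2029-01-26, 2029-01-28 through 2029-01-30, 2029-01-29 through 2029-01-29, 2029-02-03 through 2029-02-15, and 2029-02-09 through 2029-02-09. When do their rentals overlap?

2029-01-25 through 2029-01-31, 2029-02-03 through 2029-02-07, 2029-02-13 through 2029-02-15

Merge the first list: 2029-01-07 through 2029-01-10, 2029-01-15 through 2029-01-17, 2029-01-25 through 2029-02-07, 2029-02-13 through 2029-02-20.
Merge the second list: 2029-01-24 through 2029-01-31, 2029-02-03 through 2029-02-15.
2029-01-07 through 2029-01-10 falls entirely outside B.
2029-01-15 through 2029-01-17 falls entirely outside B.
2029-01-25 through 2029-02-07 overlaps B on 2029-01-25 through 2029-01-31, 2029-02-03 through 2029-02-07.
2029-02-13 through 2029-02-20 overlaps B on 2029-02-13 through 2029-02-15.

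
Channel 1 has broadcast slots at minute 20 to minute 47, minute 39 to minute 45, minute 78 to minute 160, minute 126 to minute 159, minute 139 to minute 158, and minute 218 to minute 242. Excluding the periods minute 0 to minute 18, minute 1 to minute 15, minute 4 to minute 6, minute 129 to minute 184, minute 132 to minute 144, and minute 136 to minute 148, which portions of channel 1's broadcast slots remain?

minute 20 to minute 47, minute 78 to minute 129, minute 218 to minute 242

First set merges to minute 20 to minute 47, minute 78 to minute 160, minute 218 to minute 242.
Second set merges to minute 0 to minute 18, minute 129 to minute 184.
minute 20 to minute 47 is untouched.
minute 78 to minute 160 with B removed leaves minute 78 to minute 129.
minute 218 to minute 242 is untouched.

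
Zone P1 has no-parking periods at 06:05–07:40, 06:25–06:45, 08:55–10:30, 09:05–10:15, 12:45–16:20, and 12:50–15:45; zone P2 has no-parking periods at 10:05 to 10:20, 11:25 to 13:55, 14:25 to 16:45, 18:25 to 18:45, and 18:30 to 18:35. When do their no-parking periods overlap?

10:05–10:20, 12:45–13:55, 14:25–16:20

First set merges to 06:05–07:40, 08:55–10:30, 12:45–16:20.
Second set merges to 10:05–10:20, 11:25–13:55, 14:25–16:45, 18:25–18:45.
06:05–07:40 falls entirely outside B.
08:55–10:30 overlaps B on 10:05–10:20.
12:45–16:20 overlaps B on 12:45–13:55, 14:25–16:20.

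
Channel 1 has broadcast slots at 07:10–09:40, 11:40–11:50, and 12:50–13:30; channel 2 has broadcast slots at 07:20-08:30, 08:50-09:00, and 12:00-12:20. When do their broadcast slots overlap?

07:10–09:40 ∩ B → 07:20–08:30, 08:50–09:00.
11:40–11:50 meets no B interval.
12:50–13:30 meets no B interval.

07:20–08:30, 08:50–09:00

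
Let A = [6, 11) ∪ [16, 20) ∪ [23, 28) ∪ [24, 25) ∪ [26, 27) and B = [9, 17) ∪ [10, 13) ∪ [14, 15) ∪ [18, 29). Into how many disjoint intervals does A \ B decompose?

A, merged: [6, 11), [16, 20), [23, 28).
B, merged: [9, 17), [18, 29).
A \ B = [6, 9), [17, 18).
That is 2 disjoint pieces.

2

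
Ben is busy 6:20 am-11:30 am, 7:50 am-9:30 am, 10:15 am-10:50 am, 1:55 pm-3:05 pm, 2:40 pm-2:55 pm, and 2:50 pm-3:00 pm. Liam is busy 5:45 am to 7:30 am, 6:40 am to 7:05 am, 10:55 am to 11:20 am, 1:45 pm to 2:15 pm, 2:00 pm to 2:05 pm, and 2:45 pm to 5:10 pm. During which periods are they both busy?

6:20 am–7:30 am, 10:55 am–11:20 am, 1:55 pm–2:15 pm, 2:45 pm–3:05 pm

Merge the first list: 6:20 am–11:30 am, 1:55 pm–3:05 pm.
Merge the second list: 5:45 am–7:30 am, 10:55 am–11:20 am, 1:45 pm–2:15 pm, 2:45 pm–5:10 pm.
6:20 am–11:30 am overlaps B on 6:20 am–7:30 am, 10:55 am–11:20 am.
1:55 pm–3:05 pm overlaps B on 1:55 pm–2:15 pm, 2:45 pm–3:05 pm.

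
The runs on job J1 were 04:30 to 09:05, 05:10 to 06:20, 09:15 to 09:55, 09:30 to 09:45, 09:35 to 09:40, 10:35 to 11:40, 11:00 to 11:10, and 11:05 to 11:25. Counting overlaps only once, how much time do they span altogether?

Merged: 04:30-09:05, 09:15-09:55, 10:35-11:40.
Lengths: 4 h 35 min + 40 min + 1 h 5 min = 6 h 20 min.

6 h 20 min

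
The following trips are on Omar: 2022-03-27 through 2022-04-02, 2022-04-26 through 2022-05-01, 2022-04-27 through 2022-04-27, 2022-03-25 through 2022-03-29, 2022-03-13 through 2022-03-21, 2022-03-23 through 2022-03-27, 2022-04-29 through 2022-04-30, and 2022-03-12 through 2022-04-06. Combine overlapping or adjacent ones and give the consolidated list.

Sort by start: 2022-03-12 through 2022-04-06, 2022-03-13 through 2022-03-21, 2022-03-23 through 2022-03-27, 2022-03-25 through 2022-03-29, 2022-03-27 through 2022-04-02, 2022-04-26 through 2022-05-01, 2022-04-27 through 2022-04-27, 2022-04-29 through 2022-04-30.
2022-03-13 through 2022-03-21 overlaps/touches 2022-03-12 through 2022-04-06 → extend to 2022-03-12 through 2022-04-06.
2022-03-23 through 2022-03-27 overlaps/touches 2022-03-12 through 2022-04-06 → extend to 2022-03-12 through 2022-04-06.
2022-03-25 through 2022-03-29 overlaps/touches 2022-03-12 through 2022-04-06 → extend to 2022-03-12 through 2022-04-06.
2022-03-27 through 2022-04-02 overlaps/touches 2022-03-12 through 2022-04-06 → extend to 2022-03-12 through 2022-04-06.
2022-04-26 through 2022-05-01 is disjoint → start new block.
2022-04-27 through 2022-04-27 overlaps/touches 2022-04-26 through 2022-05-01 → extend to 2022-04-26 through 2022-05-01.
2022-04-29 through 2022-04-30 overlaps/touches 2022-04-26 through 2022-05-01 → extend to 2022-04-26 through 2022-05-01.

2022-03-12 through 2022-04-06, 2022-04-26 through 2022-05-01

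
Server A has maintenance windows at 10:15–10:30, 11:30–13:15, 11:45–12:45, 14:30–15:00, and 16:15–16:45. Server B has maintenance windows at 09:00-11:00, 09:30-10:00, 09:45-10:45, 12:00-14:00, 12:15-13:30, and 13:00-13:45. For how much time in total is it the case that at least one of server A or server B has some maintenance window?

Merge the first list: 10:15–10:30, 11:30–13:15, 14:30–15:00, 16:15–16:45.
Merge the second list: 09:00–11:00, 12:00–14:00.
A ∪ B = 09:00–11:00, 11:30–14:00, 14:30–15:00, 16:15–16:45.
Total: 2 h + 2 h 30 min + 30 min + 30 min = 5 h 30 min.

5 h 30 min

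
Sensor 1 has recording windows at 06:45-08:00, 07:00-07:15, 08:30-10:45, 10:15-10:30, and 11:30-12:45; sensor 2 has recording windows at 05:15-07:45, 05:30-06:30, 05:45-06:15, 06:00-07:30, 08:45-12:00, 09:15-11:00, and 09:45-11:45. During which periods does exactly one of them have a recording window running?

05:15–06:45, 07:45–08:00, 08:30–08:45, 10:45–11:30, 12:00–12:45

Merge the first list: 06:45–08:00, 08:30–10:45, 11:30–12:45.
Merge the second list: 05:15–07:45, 08:45–12:00.
A but not B: 07:45–08:00, 08:30–08:45, 12:00–12:45.
B but not A: 05:15–06:45, 10:45–11:30.
Combining gives A △ B.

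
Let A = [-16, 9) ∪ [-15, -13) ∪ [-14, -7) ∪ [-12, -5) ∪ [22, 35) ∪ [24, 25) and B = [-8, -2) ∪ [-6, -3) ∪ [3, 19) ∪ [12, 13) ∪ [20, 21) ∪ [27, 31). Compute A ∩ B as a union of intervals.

A, merged: [-16, 9), [22, 35).
B, merged: [-8, -2), [3, 19), [20, 21), [27, 31).
[-16, 9) overlaps B on [-8, -2), [3, 9).
[22, 35) overlaps B on [27, 31).

[-8, -2) ∪ [3, 9) ∪ [27, 31)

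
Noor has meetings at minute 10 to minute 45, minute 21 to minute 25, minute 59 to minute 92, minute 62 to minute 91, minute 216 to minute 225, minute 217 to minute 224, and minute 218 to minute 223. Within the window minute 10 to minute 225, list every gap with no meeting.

minute 45 to minute 59, minute 92 to minute 216

After merging, the occupied span is minute 10 to minute 45, minute 59 to minute 92, minute 216 to minute 225.
Gaps within minute 10 to minute 225: minute 45 to minute 59, minute 92 to minute 216.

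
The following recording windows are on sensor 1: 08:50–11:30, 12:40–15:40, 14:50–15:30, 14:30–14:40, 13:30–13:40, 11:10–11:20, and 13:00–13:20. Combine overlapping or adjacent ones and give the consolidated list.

Sort by start: 08:50–11:30, 11:10–11:20, 12:40–15:40, 13:00–13:20, 13:30–13:40, 14:30–14:40, 14:50–15:30.
11:10–11:20 overlaps/touches 08:50–11:30 → extend to 08:50–11:30.
12:40–15:40 is disjoint → start new block.
13:00–13:20 overlaps/touches 12:40–15:40 → extend to 12:40–15:40.
13:30–13:40 overlaps/touches 12:40–15:40 → extend to 12:40–15:40.
14:30–14:40 overlaps/touches 12:40–15:40 → extend to 12:40–15:40.
14:50–15:30 overlaps/touches 12:40–15:40 → extend to 12:40–15:40.

08:50–11:30, 12:40–15:40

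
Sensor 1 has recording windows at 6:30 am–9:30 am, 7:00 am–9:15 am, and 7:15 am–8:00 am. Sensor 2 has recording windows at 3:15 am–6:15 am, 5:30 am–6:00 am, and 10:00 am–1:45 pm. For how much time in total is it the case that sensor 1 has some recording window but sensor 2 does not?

A, merged: 6:30 am-9:30 am.
B, merged: 3:15 am-6:15 am, 10:00 am-1:45 pm.
A \ B = 6:30 am-9:30 am.
Total: 3 h.

3 h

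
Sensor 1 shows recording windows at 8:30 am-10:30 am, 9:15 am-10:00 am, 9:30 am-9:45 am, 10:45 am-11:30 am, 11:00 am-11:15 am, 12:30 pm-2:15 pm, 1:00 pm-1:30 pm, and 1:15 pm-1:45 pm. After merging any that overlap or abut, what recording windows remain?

9:15 am–10:00 am overlaps/touches 8:30 am–10:30 am → extend to 8:30 am–10:30 am.
9:30 am–9:45 am overlaps/touches 8:30 am–10:30 am → extend to 8:30 am–10:30 am.
10:45 am–11:30 am is disjoint → start new block.
11:00 am–11:15 am overlaps/touches 10:45 am–11:30 am → extend to 10:45 am–11:30 am.
12:30 pm–2:15 pm is disjoint → start new block.
1:00 pm–1:30 pm overlaps/touches 12:30 pm–2:15 pm → extend to 12:30 pm–2:15 pm.
1:15 pm–1:45 pm overlaps/touches 12:30 pm–2:15 pm → extend to 12:30 pm–2:15 pm.

8:30 am–10:30 am, 10:45 am–11:30 am, 12:30 pm–2:15 pm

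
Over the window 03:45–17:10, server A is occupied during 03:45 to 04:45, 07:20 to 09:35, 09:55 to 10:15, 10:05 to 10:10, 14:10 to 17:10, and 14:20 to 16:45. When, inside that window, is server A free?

04:45–07:20, 09:35–09:55, 10:15–14:10

The merged coverage is 03:45–04:45, 07:20–09:35, 09:55–10:15, 14:10–17:10.
Gaps within 03:45–17:10: 04:45–07:20, 09:35–09:55, 10:15–14:10.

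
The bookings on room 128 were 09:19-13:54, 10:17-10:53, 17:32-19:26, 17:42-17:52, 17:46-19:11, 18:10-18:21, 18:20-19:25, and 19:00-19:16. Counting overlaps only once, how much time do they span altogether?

Merged: 09:19–13:54, 17:32–19:26.
Lengths: 4 h 35 min + 1 h 54 min = 6 h 29 min.

6 h 29 min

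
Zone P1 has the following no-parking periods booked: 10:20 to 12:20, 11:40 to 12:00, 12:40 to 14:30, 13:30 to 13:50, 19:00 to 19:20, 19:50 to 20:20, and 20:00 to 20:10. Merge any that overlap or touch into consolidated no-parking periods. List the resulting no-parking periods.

11:40-12:00 overlaps/touches 10:20-12:20 → extend to 10:20-12:20.
12:40-14:30 is disjoint → start new block.
13:30-13:50 overlaps/touches 12:40-14:30 → extend to 12:40-14:30.
19:00-19:20 is disjoint → start new block.
19:50-20:20 is disjoint → start new block.
20:00-20:10 overlaps/touches 19:50-20:20 → extend to 19:50-20:20.

10:20-12:20, 12:40-14:30, 19:00-19:20, 19:50-20:20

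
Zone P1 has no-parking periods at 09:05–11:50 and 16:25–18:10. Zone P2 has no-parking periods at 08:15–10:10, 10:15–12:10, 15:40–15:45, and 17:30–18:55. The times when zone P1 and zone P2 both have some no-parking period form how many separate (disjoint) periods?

3

A ∩ B = 09:05–10:10, 10:15–11:50, 17:30–18:10.
That is 3 disjoint pieces.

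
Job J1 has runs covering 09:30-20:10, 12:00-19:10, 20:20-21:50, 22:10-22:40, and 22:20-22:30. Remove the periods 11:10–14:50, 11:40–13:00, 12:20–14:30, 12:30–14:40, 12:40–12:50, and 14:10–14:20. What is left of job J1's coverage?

09:30-11:10, 14:50-20:10, 20:20-21:50, 22:10-22:40

A, merged: 09:30-20:10, 20:20-21:50, 22:10-22:40.
B, merged: 11:10-14:50.
09:30-20:10 with B removed leaves 09:30-11:10, 14:50-20:10.
20:20-21:50 is untouched.
22:10-22:40 is untouched.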